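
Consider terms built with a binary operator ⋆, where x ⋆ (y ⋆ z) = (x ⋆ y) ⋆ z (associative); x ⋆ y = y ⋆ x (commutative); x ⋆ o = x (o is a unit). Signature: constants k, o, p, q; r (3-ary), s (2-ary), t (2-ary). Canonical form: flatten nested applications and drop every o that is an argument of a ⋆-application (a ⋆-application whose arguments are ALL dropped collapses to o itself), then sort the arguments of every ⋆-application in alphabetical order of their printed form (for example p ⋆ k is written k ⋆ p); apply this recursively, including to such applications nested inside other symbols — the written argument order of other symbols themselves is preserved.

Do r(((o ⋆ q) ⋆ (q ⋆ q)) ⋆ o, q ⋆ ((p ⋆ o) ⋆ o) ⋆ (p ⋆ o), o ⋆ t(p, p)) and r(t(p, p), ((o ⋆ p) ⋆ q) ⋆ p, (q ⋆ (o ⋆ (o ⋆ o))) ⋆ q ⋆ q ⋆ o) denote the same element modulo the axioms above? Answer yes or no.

Left:  r(((o ⋆ q) ⋆ (q ⋆ q)) ⋆ o, q ⋆ ((p ⋆ o) ⋆ o) ⋆ (p ⋆ o), o ⋆ t(p, p))
  Work inside:  q ⋆ ((p ⋆ o) ⋆ o) ⋆ (p ⋆ o)
  Un-nest:  q ⋆ p ⋆ o ⋆ o ⋆ p ⋆ o
  Units out:  drop o (×3)
  Order the arguments:  p ⋆ p ⋆ q
  Reassemble:  r(q ⋆ q ⋆ q, p ⋆ p ⋆ q, t(p, p))
Right:  r(t(p, p), ((o ⋆ p) ⋆ q) ⋆ p, (q ⋆ (o ⋆ (o ⋆ o))) ⋆ q ⋆ q ⋆ o)
  Work inside:  (q ⋆ (o ⋆ (o ⋆ o))) ⋆ q ⋆ q ⋆ o
  Flatten:  q ⋆ o ⋆ o ⋆ o ⋆ q ⋆ q ⋆ o
  Drop the unit:  drop o (×4)
  Sort:  q ⋆ q ⋆ q
  Put back:  r(t(p, p), p ⋆ p ⋆ q, q ⋆ q ⋆ q)

Answer: no — r(q ⋆ q ⋆ q, p ⋆ p ⋆ q, t(p, p)) vs r(t(p, p), p ⋆ p ⋆ q, q ⋆ q ⋆ q)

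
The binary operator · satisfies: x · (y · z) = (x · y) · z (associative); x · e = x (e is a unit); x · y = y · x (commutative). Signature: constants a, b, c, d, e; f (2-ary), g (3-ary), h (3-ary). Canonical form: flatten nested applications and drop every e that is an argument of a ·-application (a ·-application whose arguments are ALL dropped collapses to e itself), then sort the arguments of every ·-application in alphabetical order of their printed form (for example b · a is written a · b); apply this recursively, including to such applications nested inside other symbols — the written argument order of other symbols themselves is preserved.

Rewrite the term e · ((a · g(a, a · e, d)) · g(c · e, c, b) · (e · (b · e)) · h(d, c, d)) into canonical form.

Answer: a · b · g(a, a, d) · g(c, c, b) · h(d, c, d)

Derivation:
Un-nest:  e · a · g(a, a · e, d) · g(c · e, c, b) · e · b · e · h(d, c, d)
Canonicalize subterm:  g(a, a · e, d)  →  g(a, a, d)
Canonicalize subterm:  g(c · e, c, b)  →  g(c, c, b)
Drop the unit:  drop e (×3)
Sort arguments:  a · b · g(a, a, d) · g(c, c, b) · h(d, c, d)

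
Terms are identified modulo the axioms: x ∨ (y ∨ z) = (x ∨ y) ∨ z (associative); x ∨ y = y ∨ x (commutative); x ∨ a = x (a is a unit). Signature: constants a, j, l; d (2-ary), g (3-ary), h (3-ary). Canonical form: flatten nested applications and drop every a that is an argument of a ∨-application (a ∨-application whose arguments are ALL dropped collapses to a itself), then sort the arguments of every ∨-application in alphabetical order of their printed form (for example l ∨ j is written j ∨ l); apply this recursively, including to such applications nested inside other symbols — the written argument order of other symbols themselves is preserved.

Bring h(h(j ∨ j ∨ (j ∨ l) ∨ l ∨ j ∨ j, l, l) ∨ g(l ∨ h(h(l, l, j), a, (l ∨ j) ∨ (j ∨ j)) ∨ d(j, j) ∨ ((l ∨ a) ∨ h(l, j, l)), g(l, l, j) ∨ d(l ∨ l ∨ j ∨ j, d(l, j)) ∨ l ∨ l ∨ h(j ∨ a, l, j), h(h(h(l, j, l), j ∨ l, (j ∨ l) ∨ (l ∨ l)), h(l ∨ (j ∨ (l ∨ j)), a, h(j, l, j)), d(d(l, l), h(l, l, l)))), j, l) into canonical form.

Answer: h(g(d(j, j) ∨ h(h(l, l, j), a, j ∨ j ∨ j ∨ l) ∨ h(l, j, l) ∨ l ∨ l, d(j ∨ j ∨ l ∨ l, d(l, j)) ∨ g(l, l, j) ∨ h(j, l, j) ∨ l ∨ l, h(h(h(l, j, l), j ∨ l, j ∨ l ∨ l ∨ l), h(j ∨ j ∨ l ∨ l, a, h(j, l, j)), d(d(l, l), h(l, l, l)))) ∨ h(j ∨ j ∨ j ∨ j ∨ j ∨ l ∨ l, l, l), j, l)

Derivation:
Focus inside:  h(j ∨ j ∨ (j ∨ l) ∨ l ∨ j ∨ j, l, l) ∨ g(l ∨ h(h(l, l, j), a, (l ∨ j) ∨ (j ∨ j)) ∨ d(j, j) ∨ ((l ∨ a) ∨ h(l, j, l)), g(l, l, j) ∨ d(l ∨ l ∨ j ∨ j, d(l, j)) ∨ l ∨ l ∨ h(j ∨ a, l, j), h(h(h(l, j, l), j ∨ l, (j ∨ l) ∨ (l ∨ l)), h(l ∨ (j ∨ (l ∨ j)), a, h(j, l, j)), d(d(l, l), h(l, l, l))))
Canonicalize subterm:  h(j ∨ j ∨ (j ∨ l) ∨ l ∨ j ∨ j, l, l)  →  h(j ∨ j ∨ j ∨ j ∨ j ∨ l ∨ l, l, l)
Simplify inside:  g(l ∨ h(h(l, l, j), a, (l ∨ j) ∨ (j ∨ j)) ∨ d(j, j) ∨ ((l ∨ a) ∨ h(l, j, l)), g(l, l, j) ∨ d(l ∨ l ∨ j ∨ j, d(l, j)) ∨ l ∨ l ∨ h(j ∨ a, l, j), h(h(h(l, j, l), j ∨ l, (j ∨ l) ∨ (l ∨ l)), h(l ∨ (j ∨ (l ∨ j)), a, h(j, l, j)), d(d(l, l), h(l, l, l))))  →  g(d(j, j) ∨ h(h(l, l, j), a, j ∨ j ∨ j ∨ l) ∨ h(l, j, l) ∨ l ∨ l, d(j ∨ j ∨ l ∨ l, d(l, j)) ∨ g(l, l, j) ∨ h(j, l, j) ∨ l ∨ l, h(h(h(l, j, l), j ∨ l, j ∨ l ∨ l ∨ l), h(j ∨ j ∨ l ∨ l, a, h(j, l, j)), d(d(l, l), h(l, l, l))))
Sort:  g(d(j, j) ∨ h(h(l, l, j), a, j ∨ j ∨ j ∨ l) ∨ h(l, j, l) ∨ l ∨ l, d(j ∨ j ∨ l ∨ l, d(l, j)) ∨ g(l, l, j) ∨ h(j, l, j) ∨ l ∨ l, h(h(h(l, j, l), j ∨ l, j ∨ l ∨ l ∨ l), h(j ∨ j ∨ l ∨ l, a, h(j, l, j)), d(d(l, l), h(l, l, l)))) ∨ h(j ∨ j ∨ j ∨ j ∨ j ∨ l ∨ l, l, l)
Rebuild:  h(g(d(j, j) ∨ h(h(l, l, j), a, j ∨ j ∨ j ∨ l) ∨ h(l, j, l) ∨ l ∨ l, d(j ∨ j ∨ l ∨ l, d(l, j)) ∨ g(l, l, j) ∨ h(j, l, j) ∨ l ∨ l, h(h(h(l, j, l), j ∨ l, j ∨ l ∨ l ∨ l), h(j ∨ j ∨ l ∨ l, a, h(j, l, j)), d(d(l, l), h(l, l, l)))) ∨ h(j ∨ j ∨ j ∨ j ∨ j ∨ l ∨ l, l, l), j, l)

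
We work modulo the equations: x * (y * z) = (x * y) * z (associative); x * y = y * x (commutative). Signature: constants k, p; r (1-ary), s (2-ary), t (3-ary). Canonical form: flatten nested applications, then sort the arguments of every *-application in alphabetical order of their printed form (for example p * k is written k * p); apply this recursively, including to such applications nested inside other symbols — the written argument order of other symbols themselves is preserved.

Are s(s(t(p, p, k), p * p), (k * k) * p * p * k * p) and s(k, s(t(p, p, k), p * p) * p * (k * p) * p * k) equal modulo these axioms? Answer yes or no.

Left:  s(s(t(p, p, k), p * p), (k * k) * p * p * k * p)
  Focus inside:  (k * k) * p * p * k * p
  Flatten:  k * k * p * p * k * p
  Order the arguments:  k * k * k * p * p * p
  Reassemble:  s(s(t(p, p, k), p * p), k * k * k * p * p * p)
Right:  s(k, s(t(p, p, k), p * p) * p * (k * p) * p * k)
  Descend into:  s(t(p, p, k), p * p) * p * (k * p) * p * k
  Un-nest:  s(t(p, p, k), p * p) * p * k * p * p * k
  Sort:  k * k * p * p * p * s(t(p, p, k), p * p)
  Put back:  s(k, k * k * p * p * p * s(t(p, p, k), p * p))

Answer: no — s(s(t(p, p, k), p * p), k * k * k * p * p * p) vs s(k, k * k * p * p * p * s(t(p, p, k), p * p))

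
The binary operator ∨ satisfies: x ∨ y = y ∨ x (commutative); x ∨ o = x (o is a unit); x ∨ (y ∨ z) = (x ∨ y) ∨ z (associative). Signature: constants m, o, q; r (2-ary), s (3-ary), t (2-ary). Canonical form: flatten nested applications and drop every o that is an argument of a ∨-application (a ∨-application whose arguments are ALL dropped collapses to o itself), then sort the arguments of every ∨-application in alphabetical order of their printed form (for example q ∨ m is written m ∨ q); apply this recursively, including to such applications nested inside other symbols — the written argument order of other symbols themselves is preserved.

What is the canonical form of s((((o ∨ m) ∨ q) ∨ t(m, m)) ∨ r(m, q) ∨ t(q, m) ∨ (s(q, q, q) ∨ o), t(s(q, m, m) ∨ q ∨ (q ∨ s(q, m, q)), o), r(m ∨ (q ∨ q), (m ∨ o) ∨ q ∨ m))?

Answer: s(m ∨ q ∨ r(m, q) ∨ s(q, q, q) ∨ t(m, m) ∨ t(q, m), t(q ∨ q ∨ s(q, m, m) ∨ s(q, m, q), o), r(m ∨ q ∨ q, m ∨ m ∨ q))

Derivation:
Focus inside:  (((o ∨ m) ∨ q) ∨ t(m, m)) ∨ r(m, q) ∨ t(q, m) ∨ (s(q, q, q) ∨ o)
Un-nest:  o ∨ m ∨ q ∨ t(m, m) ∨ r(m, q) ∨ t(q, m) ∨ s(q, q, q) ∨ o
Drop the unit:  drop o (×2)
Sort arguments:  m ∨ q ∨ r(m, q) ∨ s(q, q, q) ∨ t(m, m) ∨ t(q, m)
Reassemble:  s(m ∨ q ∨ r(m, q) ∨ s(q, q, q) ∨ t(m, m) ∨ t(q, m), t(q ∨ q ∨ s(q, m, m) ∨ s(q, m, q), o), r(m ∨ q ∨ q, m ∨ m ∨ q))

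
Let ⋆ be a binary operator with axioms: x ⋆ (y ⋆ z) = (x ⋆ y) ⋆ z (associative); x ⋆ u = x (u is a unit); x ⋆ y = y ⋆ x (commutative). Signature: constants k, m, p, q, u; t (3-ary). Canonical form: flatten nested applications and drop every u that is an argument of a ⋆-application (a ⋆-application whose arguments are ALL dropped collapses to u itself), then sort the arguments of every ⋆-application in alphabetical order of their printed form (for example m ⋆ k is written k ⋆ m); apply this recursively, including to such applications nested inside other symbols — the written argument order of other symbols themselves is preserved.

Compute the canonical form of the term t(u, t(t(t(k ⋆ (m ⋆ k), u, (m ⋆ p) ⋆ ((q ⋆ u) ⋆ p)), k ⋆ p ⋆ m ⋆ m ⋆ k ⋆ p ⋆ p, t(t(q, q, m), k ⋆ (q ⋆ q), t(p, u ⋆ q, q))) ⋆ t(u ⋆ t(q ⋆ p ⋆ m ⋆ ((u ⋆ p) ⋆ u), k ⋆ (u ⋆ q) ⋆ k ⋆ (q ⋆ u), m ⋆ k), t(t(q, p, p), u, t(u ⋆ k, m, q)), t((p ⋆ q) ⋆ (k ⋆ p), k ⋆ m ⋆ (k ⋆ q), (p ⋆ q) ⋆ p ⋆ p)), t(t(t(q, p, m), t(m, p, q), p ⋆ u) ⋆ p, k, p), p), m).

Answer: t(u, t(t(t(k ⋆ k ⋆ m, u, m ⋆ p ⋆ p ⋆ q), k ⋆ k ⋆ m ⋆ m ⋆ p ⋆ p ⋆ p, t(t(q, q, m), k ⋆ q ⋆ q, t(p, q, q))) ⋆ t(t(m ⋆ p ⋆ p ⋆ q, k ⋆ k ⋆ q ⋆ q, k ⋆ m), t(t(q, p, p), u, t(k, m, q)), t(k ⋆ p ⋆ p ⋆ q, k ⋆ k ⋆ m ⋆ q, p ⋆ p ⋆ p ⋆ q)), t(p ⋆ t(t(q, p, m), t(m, p, q), p), k, p), p), m)

Derivation:
Descend into:  t(t(k ⋆ (m ⋆ k), u, (m ⋆ p) ⋆ ((q ⋆ u) ⋆ p)), k ⋆ p ⋆ m ⋆ m ⋆ k ⋆ p ⋆ p, t(t(q, q, m), k ⋆ (q ⋆ q), t(p, u ⋆ q, q))) ⋆ t(u ⋆ t(q ⋆ p ⋆ m ⋆ ((u ⋆ p) ⋆ u), k ⋆ (u ⋆ q) ⋆ k ⋆ (q ⋆ u), m ⋆ k), t(t(q, p, p), u, t(u ⋆ k, m, q)), t((p ⋆ q) ⋆ (k ⋆ p), k ⋆ m ⋆ (k ⋆ q), (p ⋆ q) ⋆ p ⋆ p))
Inside:  t(t(k ⋆ (m ⋆ k), u, (m ⋆ p) ⋆ ((q ⋆ u) ⋆ p)), k ⋆ p ⋆ m ⋆ m ⋆ k ⋆ p ⋆ p, t(t(q, q, m), k ⋆ (q ⋆ q), t(p, u ⋆ q, q)))  →  t(t(k ⋆ k ⋆ m, u, m ⋆ p ⋆ p ⋆ q), k ⋆ k ⋆ m ⋆ m ⋆ p ⋆ p ⋆ p, t(t(q, q, m), k ⋆ q ⋆ q, t(p, q, q)))
Canonicalize subterm:  t(u ⋆ t(q ⋆ p ⋆ m ⋆ ((u ⋆ p) ⋆ u), k ⋆ (u ⋆ q) ⋆ k ⋆ (q ⋆ u), m ⋆ k), t(t(q, p, p), u, t(u ⋆ k, m, q)), t((p ⋆ q) ⋆ (k ⋆ p), k ⋆ m ⋆ (k ⋆ q), (p ⋆ q) ⋆ p ⋆ p))  →  t(t(m ⋆ p ⋆ p ⋆ q, k ⋆ k ⋆ q ⋆ q, k ⋆ m), t(t(q, p, p), u, t(k, m, q)), t(k ⋆ p ⋆ p ⋆ q, k ⋆ k ⋆ m ⋆ q, p ⋆ p ⋆ p ⋆ q))
Sort arguments:  t(t(k ⋆ k ⋆ m, u, m ⋆ p ⋆ p ⋆ q), k ⋆ k ⋆ m ⋆ m ⋆ p ⋆ p ⋆ p, t(t(q, q, m), k ⋆ q ⋆ q, t(p, q, q))) ⋆ t(t(m ⋆ p ⋆ p ⋆ q, k ⋆ k ⋆ q ⋆ q, k ⋆ m), t(t(q, p, p), u, t(k, m, q)), t(k ⋆ p ⋆ p ⋆ q, k ⋆ k ⋆ m ⋆ q, p ⋆ p ⋆ p ⋆ q))
Rebuild:  t(u, t(t(t(k ⋆ k ⋆ m, u, m ⋆ p ⋆ p ⋆ q), k ⋆ k ⋆ m ⋆ m ⋆ p ⋆ p ⋆ p, t(t(q, q, m), k ⋆ q ⋆ q, t(p, q, q))) ⋆ t(t(m ⋆ p ⋆ p ⋆ q, k ⋆ k ⋆ q ⋆ q, k ⋆ m), t(t(q, p, p), u, t(k, m, q)), t(k ⋆ p ⋆ p ⋆ q, k ⋆ k ⋆ m ⋆ q, p ⋆ p ⋆ p ⋆ q)), t(p ⋆ t(t(q, p, m), t(m, p, q), p), k, p), p), m)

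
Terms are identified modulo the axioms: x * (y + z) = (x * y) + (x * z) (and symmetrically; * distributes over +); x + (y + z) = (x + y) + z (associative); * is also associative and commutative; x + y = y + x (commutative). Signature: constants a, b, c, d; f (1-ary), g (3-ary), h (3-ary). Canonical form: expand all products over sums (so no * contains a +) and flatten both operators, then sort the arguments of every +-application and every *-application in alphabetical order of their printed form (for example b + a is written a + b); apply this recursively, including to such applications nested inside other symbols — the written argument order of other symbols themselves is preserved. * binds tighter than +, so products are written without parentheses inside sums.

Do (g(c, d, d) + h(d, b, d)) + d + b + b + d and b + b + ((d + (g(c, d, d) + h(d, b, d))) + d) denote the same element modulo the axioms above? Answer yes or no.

Left:  (g(c, d, d) + h(d, b, d)) + d + b + b + d
  Merge nested applications:  g(c, d, d) + h(d, b, d) + d + b + b + d
  Order the arguments:  b + b + d + d + g(c, d, d) + h(d, b, d)
Right:  b + b + ((d + (g(c, d, d) + h(d, b, d))) + d)
  Un-nest:  b + b + d + g(c, d, d) + h(d, b, d) + d
  Sort:  b + b + d + d + g(c, d, d) + h(d, b, d)

Answer: yes — both canonical forms are b + b + d + d + g(c, d, d) + h(d, b, d)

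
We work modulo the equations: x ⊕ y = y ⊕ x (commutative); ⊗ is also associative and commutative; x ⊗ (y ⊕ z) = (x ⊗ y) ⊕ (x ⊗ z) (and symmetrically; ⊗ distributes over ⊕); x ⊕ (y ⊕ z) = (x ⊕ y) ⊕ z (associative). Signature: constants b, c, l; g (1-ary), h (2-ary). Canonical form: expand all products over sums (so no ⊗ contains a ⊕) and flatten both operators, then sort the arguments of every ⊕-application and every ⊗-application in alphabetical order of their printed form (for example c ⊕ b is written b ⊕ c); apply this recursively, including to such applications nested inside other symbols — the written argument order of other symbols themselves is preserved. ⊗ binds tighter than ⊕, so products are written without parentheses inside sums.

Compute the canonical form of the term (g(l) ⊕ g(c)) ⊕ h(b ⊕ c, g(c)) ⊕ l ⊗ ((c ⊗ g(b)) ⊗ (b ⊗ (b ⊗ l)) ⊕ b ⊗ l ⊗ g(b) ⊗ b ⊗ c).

Answer: b ⊗ b ⊗ c ⊗ g(b) ⊗ l ⊗ l ⊕ b ⊗ b ⊗ c ⊗ g(b) ⊗ l ⊗ l ⊕ g(c) ⊕ g(l) ⊕ h(b ⊕ c, g(c))

Derivation:
Distribute:  g(l) ⊕ g(c) ⊕ h(b ⊕ c, g(c)) ⊕ b ⊗ b ⊗ c ⊗ g(b) ⊗ l ⊗ l ⊕ b ⊗ b ⊗ c ⊗ g(b) ⊗ l ⊗ l
Order the arguments:  b ⊗ b ⊗ c ⊗ g(b) ⊗ l ⊗ l ⊕ b ⊗ b ⊗ c ⊗ g(b) ⊗ l ⊗ l ⊕ g(c) ⊕ g(l) ⊕ h(b ⊕ c, g(c))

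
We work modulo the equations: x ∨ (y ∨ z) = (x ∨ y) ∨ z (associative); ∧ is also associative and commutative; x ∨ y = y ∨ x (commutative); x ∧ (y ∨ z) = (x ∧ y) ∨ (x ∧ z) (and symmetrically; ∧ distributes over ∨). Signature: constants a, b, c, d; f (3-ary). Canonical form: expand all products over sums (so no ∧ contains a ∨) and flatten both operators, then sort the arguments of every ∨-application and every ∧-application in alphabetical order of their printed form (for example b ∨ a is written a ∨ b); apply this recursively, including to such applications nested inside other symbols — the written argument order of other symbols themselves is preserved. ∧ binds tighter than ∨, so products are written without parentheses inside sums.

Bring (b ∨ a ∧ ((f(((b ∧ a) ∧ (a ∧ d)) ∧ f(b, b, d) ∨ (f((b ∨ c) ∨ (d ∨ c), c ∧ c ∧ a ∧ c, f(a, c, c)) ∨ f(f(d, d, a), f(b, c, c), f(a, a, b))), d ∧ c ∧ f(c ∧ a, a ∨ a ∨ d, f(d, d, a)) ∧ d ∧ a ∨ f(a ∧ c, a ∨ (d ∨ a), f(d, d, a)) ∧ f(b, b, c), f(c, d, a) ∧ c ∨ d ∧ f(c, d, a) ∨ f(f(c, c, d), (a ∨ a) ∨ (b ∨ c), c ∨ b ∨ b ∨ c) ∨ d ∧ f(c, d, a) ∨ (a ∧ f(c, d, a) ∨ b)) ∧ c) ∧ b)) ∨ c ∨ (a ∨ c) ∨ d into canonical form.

Un-nest:  b ∨ a ∧ b ∧ c ∧ f(a ∧ a ∧ b ∧ d ∧ f(b, b, d) ∨ f(b ∨ c ∨ c ∨ d, a ∧ c ∧ c ∧ c, f(a, c, c)) ∨ f(f(d, d, a), f(b, c, c), f(a, a, b)), a ∧ c ∧ d ∧ d ∧ f(a ∧ c, a ∨ a ∨ d, f(d, d, a)) ∨ f(a ∧ c, a ∨ a ∨ d, f(d, d, a)) ∧ f(b, b, c), a ∧ f(c, d, a) ∨ b ∨ c ∧ f(c, d, a) ∨ d ∧ f(c, d, a) ∨ d ∧ f(c, d, a) ∨ f(f(c, c, d), a ∨ a ∨ b ∨ c, b ∨ b ∨ c ∨ c)) ∨ c ∨ a ∨ c ∨ d
Order the arguments:  a ∨ a ∧ b ∧ c ∧ f(a ∧ a ∧ b ∧ d ∧ f(b, b, d) ∨ f(b ∨ c ∨ c ∨ d, a ∧ c ∧ c ∧ c, f(a, c, c)) ∨ f(f(d, d, a), f(b, c, c), f(a, a, b)), a ∧ c ∧ d ∧ d ∧ f(a ∧ c, a ∨ a ∨ d, f(d, d, a)) ∨ f(a ∧ c, a ∨ a ∨ d, f(d, d, a)) ∧ f(b, b, c), a ∧ f(c, d, a) ∨ b ∨ c ∧ f(c, d, a) ∨ d ∧ f(c, d, a) ∨ d ∧ f(c, d, a) ∨ f(f(c, c, d), a ∨ a ∨ b ∨ c, b ∨ b ∨ c ∨ c)) ∨ b ∨ c ∨ c ∨ d

Answer: a ∨ a ∧ b ∧ c ∧ f(a ∧ a ∧ b ∧ d ∧ f(b, b, d) ∨ f(b ∨ c ∨ c ∨ d, a ∧ c ∧ c ∧ c, f(a, c, c)) ∨ f(f(d, d, a), f(b, c, c), f(a, a, b)), a ∧ c ∧ d ∧ d ∧ f(a ∧ c, a ∨ a ∨ d, f(d, d, a)) ∨ f(a ∧ c, a ∨ a ∨ d, f(d, d, a)) ∧ f(b, b, c), a ∧ f(c, d, a) ∨ b ∨ c ∧ f(c, d, a) ∨ d ∧ f(c, d, a) ∨ d ∧ f(c, d, a) ∨ f(f(c, c, d), a ∨ a ∨ b ∨ c, b ∨ b ∨ c ∨ c)) ∨ b ∨ c ∨ c ∨ d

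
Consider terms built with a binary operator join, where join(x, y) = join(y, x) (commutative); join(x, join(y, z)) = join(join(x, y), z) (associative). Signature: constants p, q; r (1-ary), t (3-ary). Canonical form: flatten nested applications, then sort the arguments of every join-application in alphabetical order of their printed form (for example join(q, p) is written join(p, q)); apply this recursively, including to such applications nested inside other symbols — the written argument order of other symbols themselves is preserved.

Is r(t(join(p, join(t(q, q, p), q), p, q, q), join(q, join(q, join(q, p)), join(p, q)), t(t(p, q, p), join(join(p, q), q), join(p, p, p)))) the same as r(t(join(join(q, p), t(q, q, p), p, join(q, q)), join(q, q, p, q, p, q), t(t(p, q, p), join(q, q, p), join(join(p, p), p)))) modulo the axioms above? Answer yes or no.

Answer: yes — both canonical forms are r(t(join(p, p, q, q, q, t(q, q, p)), join(p, p, q, q, q, q), t(t(p, q, p), join(p, q, q), join(p, p, p))))

Derivation:
Left:  r(t(join(p, join(t(q, q, p), q), p, q, q), join(q, join(q, join(q, p)), join(p, q)), t(t(p, q, p), join(join(p, q), q), join(p, p, p))))
  Focus inside:  join(p, join(t(q, q, p), q), p, q, q)
  Flatten:  join(p, t(q, q, p), q, p, q, q)
  Sort:  join(p, p, q, q, q, t(q, q, p))
  Rebuild:  r(t(join(p, p, q, q, q, t(q, q, p)), join(p, p, q, q, q, q), t(t(p, q, p), join(p, q, q), join(p, p, p))))
Right:  r(t(join(join(q, p), t(q, q, p), p, join(q, q)), join(q, q, p, q, p, q), t(t(p, q, p), join(q, q, p), join(join(p, p), p))))
  Descend into:  join(join(q, p), t(q, q, p), p, join(q, q))
  Flatten:  join(q, p, t(q, q, p), p, q, q)
  Sort arguments:  join(p, p, q, q, q, t(q, q, p))
  Put back:  r(t(join(p, p, q, q, q, t(q, q, p)), join(p, p, q, q, q, q), t(t(p, q, p), join(p, q, q), join(p, p, p))))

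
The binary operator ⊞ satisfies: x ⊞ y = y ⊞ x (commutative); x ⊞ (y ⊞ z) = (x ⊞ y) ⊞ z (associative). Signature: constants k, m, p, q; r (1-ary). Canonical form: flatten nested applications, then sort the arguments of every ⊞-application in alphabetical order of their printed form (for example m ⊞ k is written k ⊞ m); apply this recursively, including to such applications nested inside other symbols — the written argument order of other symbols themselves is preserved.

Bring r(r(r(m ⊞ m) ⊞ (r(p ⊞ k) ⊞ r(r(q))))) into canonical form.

Answer: r(r(r(k ⊞ p) ⊞ r(m ⊞ m) ⊞ r(r(q))))

Derivation:
Descend into:  r(m ⊞ m) ⊞ (r(p ⊞ k) ⊞ r(r(q)))
Flatten:  r(m ⊞ m) ⊞ r(p ⊞ k) ⊞ r(r(q))
Inside:  r(p ⊞ k)  →  r(k ⊞ p)
Order the arguments:  r(k ⊞ p) ⊞ r(m ⊞ m) ⊞ r(r(q))
Rebuild:  r(r(r(k ⊞ p) ⊞ r(m ⊞ m) ⊞ r(r(q))))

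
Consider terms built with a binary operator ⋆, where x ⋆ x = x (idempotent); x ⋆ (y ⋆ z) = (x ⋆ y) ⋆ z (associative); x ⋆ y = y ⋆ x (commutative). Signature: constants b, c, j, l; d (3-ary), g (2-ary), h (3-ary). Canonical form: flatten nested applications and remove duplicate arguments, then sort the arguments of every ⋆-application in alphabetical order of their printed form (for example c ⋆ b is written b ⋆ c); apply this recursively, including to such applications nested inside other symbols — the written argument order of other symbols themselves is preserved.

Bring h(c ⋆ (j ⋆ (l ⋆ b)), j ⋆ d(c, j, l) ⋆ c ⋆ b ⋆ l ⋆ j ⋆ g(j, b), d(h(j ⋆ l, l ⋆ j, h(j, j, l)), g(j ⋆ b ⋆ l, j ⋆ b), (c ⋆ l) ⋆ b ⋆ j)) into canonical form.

Answer: h(b ⋆ c ⋆ j ⋆ l, b ⋆ c ⋆ d(c, j, l) ⋆ g(j, b) ⋆ j ⋆ l, d(h(j ⋆ l, j ⋆ l, h(j, j, l)), g(b ⋆ j ⋆ l, b ⋆ j), b ⋆ c ⋆ j ⋆ l))

Derivation:
Work inside:  j ⋆ d(c, j, l) ⋆ c ⋆ b ⋆ l ⋆ j ⋆ g(j, b)
Drop duplicates:  drop duplicate j
Sort arguments:  b ⋆ c ⋆ d(c, j, l) ⋆ g(j, b) ⋆ j ⋆ l
Put back:  h(b ⋆ c ⋆ j ⋆ l, b ⋆ c ⋆ d(c, j, l) ⋆ g(j, b) ⋆ j ⋆ l, d(h(j ⋆ l, j ⋆ l, h(j, j, l)), g(b ⋆ j ⋆ l, b ⋆ j), b ⋆ c ⋆ j ⋆ l))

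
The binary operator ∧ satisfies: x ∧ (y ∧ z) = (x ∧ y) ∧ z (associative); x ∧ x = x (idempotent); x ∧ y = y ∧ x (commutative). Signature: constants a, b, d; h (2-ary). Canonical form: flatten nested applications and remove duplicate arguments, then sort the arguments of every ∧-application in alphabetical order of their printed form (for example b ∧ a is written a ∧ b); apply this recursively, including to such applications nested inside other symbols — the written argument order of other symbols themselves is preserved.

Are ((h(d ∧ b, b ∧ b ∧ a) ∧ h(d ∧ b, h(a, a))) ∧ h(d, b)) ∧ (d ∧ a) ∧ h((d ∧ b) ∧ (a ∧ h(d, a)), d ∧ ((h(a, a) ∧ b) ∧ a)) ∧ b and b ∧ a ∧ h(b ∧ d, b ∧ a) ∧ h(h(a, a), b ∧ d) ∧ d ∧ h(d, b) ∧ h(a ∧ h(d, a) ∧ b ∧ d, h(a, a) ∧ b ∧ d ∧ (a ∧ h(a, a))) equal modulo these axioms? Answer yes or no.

Answer: no — a ∧ b ∧ d ∧ h(a ∧ b ∧ d ∧ h(d, a), a ∧ b ∧ d ∧ h(a, a)) ∧ h(b ∧ d, a ∧ b) ∧ h(b ∧ d, h(a, a)) ∧ h(d, b) vs a ∧ b ∧ d ∧ h(a ∧ b ∧ d ∧ h(d, a), a ∧ b ∧ d ∧ h(a, a)) ∧ h(b ∧ d, a ∧ b) ∧ h(d, b) ∧ h(h(a, a), b ∧ d)

Derivation:
Left:  ((h(d ∧ b, b ∧ b ∧ a) ∧ h(d ∧ b, h(a, a))) ∧ h(d, b)) ∧ (d ∧ a) ∧ h((d ∧ b) ∧ (a ∧ h(d, a)), d ∧ ((h(a, a) ∧ b) ∧ a)) ∧ b
  Merge nested applications:  h(d ∧ b, b ∧ b ∧ a) ∧ h(d ∧ b, h(a, a)) ∧ h(d, b) ∧ d ∧ a ∧ h((d ∧ b) ∧ (a ∧ h(d, a)), d ∧ ((h(a, a) ∧ b) ∧ a)) ∧ b
  Simplify inside:  h(d ∧ b, b ∧ b ∧ a)  →  h(b ∧ d, a ∧ b)
  Inside:  h(d ∧ b, h(a, a))  →  h(b ∧ d, h(a, a))
  Canonicalize subterm:  h((d ∧ b) ∧ (a ∧ h(d, a)), d ∧ ((h(a, a) ∧ b) ∧ a))  →  h(a ∧ b ∧ d ∧ h(d, a), a ∧ b ∧ d ∧ h(a, a))
  Sort arguments:  a ∧ b ∧ d ∧ h(a ∧ b ∧ d ∧ h(d, a), a ∧ b ∧ d ∧ h(a, a)) ∧ h(b ∧ d, a ∧ b) ∧ h(b ∧ d, h(a, a)) ∧ h(d, b)
Right:  b ∧ a ∧ h(b ∧ d, b ∧ a) ∧ h(h(a, a), b ∧ d) ∧ d ∧ h(d, b) ∧ h(a ∧ h(d, a) ∧ b ∧ d, h(a, a) ∧ b ∧ d ∧ (a ∧ h(a, a)))
  Simplify inside:  h(b ∧ d, b ∧ a)  →  h(b ∧ d, a ∧ b)
  Simplify inside:  h(a ∧ h(d, a) ∧ b ∧ d, h(a, a) ∧ b ∧ d ∧ (a ∧ h(a, a)))  →  h(a ∧ b ∧ d ∧ h(d, a), a ∧ b ∧ d ∧ h(a, a))
  Sort arguments:  a ∧ b ∧ d ∧ h(a ∧ b ∧ d ∧ h(d, a), a ∧ b ∧ d ∧ h(a, a)) ∧ h(b ∧ d, a ∧ b) ∧ h(d, b) ∧ h(h(a, a), b ∧ d)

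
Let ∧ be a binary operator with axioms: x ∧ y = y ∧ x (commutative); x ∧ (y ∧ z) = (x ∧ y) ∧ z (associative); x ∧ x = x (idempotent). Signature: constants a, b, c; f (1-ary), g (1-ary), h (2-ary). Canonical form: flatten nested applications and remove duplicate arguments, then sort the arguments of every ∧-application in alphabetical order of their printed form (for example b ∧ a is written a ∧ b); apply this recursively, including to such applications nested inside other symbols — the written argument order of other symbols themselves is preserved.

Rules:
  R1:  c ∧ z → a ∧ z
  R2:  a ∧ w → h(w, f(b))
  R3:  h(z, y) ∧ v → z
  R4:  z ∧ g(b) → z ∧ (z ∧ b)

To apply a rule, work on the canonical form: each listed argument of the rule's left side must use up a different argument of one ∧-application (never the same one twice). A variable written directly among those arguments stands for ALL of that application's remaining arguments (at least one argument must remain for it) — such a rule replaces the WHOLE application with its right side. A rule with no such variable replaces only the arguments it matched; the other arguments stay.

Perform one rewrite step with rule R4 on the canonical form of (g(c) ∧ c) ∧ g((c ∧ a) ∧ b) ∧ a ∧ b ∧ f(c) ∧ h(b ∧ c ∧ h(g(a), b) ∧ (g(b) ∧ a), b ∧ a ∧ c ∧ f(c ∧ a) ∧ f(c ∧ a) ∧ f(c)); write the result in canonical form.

Answer: a ∧ b ∧ c ∧ f(c) ∧ g(a ∧ b ∧ c) ∧ g(c) ∧ h(a ∧ b ∧ c ∧ h(g(a), b), a ∧ b ∧ c ∧ f(a ∧ c) ∧ f(c))

Derivation:
Canonical form:  a ∧ b ∧ c ∧ f(c) ∧ g(a ∧ b ∧ c) ∧ g(c) ∧ h(a ∧ b ∧ c ∧ g(b) ∧ h(g(a), b), a ∧ b ∧ c ∧ f(a ∧ c) ∧ f(c))
Match R4:  consume g(b);  z := a ∧ b ∧ c ∧ h(g(a), b)
The variable takes the whole remainder — replace the entire application.
Result:  a ∧ b ∧ c ∧ f(c) ∧ g(a ∧ b ∧ c) ∧ g(c) ∧ h(a ∧ b ∧ c ∧ h(g(a), b), a ∧ b ∧ c ∧ f(a ∧ c) ∧ f(c))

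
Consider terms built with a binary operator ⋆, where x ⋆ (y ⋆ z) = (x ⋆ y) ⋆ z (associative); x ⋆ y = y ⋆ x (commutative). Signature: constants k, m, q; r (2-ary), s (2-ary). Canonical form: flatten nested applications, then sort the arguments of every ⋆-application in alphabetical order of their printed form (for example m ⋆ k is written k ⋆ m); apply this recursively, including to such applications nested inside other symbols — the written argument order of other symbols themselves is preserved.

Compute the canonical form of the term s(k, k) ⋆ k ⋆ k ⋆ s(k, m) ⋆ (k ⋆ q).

Flatten:  s(k, k) ⋆ k ⋆ k ⋆ s(k, m) ⋆ k ⋆ q
Sort:  k ⋆ k ⋆ k ⋆ q ⋆ s(k, k) ⋆ s(k, m)

Answer: k ⋆ k ⋆ k ⋆ q ⋆ s(k, k) ⋆ s(k, m)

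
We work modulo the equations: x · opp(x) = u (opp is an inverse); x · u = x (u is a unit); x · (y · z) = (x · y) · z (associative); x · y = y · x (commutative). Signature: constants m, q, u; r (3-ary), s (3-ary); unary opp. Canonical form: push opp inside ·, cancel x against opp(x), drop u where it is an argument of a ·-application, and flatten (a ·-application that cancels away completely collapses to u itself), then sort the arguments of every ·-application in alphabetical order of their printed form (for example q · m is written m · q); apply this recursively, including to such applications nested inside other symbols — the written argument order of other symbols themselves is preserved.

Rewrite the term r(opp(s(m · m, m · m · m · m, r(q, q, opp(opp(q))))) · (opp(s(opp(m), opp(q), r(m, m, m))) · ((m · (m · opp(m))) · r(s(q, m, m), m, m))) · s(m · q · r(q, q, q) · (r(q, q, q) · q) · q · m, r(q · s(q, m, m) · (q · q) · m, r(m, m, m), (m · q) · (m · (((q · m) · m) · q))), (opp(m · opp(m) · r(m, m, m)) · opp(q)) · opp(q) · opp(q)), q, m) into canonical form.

Descend into:  opp(s(m · m, m · m · m · m, r(q, q, opp(opp(q))))) · (opp(s(opp(m), opp(q), r(m, m, m))) · ((m · (m · opp(m))) · r(s(q, m, m), m, m))) · s(m · q · r(q, q, q) · (r(q, q, q) · q) · q · m, r(q · s(q, m, m) · (q · q) · m, r(m, m, m), (m · q) · (m · (((q · m) · m) · q))), (opp(m · opp(m) · r(m, m, m)) · opp(q)) · opp(q) · opp(q))
Push opp inside:  distribute opp over · and collapse double opp
Collect terms:  opp(s(m · m, m · m · m · m, r(q, q, q))) · opp(s(opp(m), opp(q), r(m, m, m))) · m · r(s(q, m, m), m, m) · s(m · m · q · q · q · r(q, q, q) · r(q, q, q), r(m · q · q · q · s(q, m, m), r(m, m, m), m · m · m · m · q · q · q), opp(q) · opp(q) · opp(q) · opp(r(m, m, m)))
Order the arguments:  m · opp(s(m · m, m · m · m · m, r(q, q, q))) · opp(s(opp(m), opp(q), r(m, m, m))) · r(s(q, m, m), m, m) · s(m · m · q · q · q · r(q, q, q) · r(q, q, q), r(m · q · q · q · s(q, m, m), r(m, m, m), m · m · m · m · q · q · q), opp(q) · opp(q) · opp(q) · opp(r(m, m, m)))
Put back:  r(m · opp(s(m · m, m · m · m · m, r(q, q, q))) · opp(s(opp(m), opp(q), r(m, m, m))) · r(s(q, m, m), m, m) · s(m · m · q · q · q · r(q, q, q) · r(q, q, q), r(m · q · q · q · s(q, m, m), r(m, m, m), m · m · m · m · q · q · q), opp(q) · opp(q) · opp(q) · opp(r(m, m, m))), q, m)

Answer: r(m · opp(s(m · m, m · m · m · m, r(q, q, q))) · opp(s(opp(m), opp(q), r(m, m, m))) · r(s(q, m, m), m, m) · s(m · m · q · q · q · r(q, q, q) · r(q, q, q), r(m · q · q · q · s(q, m, m), r(m, m, m), m · m · m · m · q · q · q), opp(q) · opp(q) · opp(q) · opp(r(m, m, m))), q, m)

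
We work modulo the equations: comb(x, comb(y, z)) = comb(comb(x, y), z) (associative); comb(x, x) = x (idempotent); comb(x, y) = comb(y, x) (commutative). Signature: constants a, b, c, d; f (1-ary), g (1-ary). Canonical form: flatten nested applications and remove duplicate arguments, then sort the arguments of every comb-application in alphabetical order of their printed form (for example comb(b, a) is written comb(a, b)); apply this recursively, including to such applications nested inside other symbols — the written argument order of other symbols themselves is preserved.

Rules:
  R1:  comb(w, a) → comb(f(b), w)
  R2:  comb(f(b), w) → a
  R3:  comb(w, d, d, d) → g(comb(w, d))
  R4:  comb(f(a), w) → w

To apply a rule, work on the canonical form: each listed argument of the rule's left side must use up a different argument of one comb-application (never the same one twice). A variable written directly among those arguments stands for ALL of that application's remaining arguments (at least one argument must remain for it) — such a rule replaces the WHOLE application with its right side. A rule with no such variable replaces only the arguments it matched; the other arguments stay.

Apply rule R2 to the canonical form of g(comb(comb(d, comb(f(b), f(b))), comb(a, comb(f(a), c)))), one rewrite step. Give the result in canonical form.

Answer: g(a)

Derivation:
Canonical form:  g(comb(a, c, d, f(a), f(b)))
R2 matches:  uses f(b);  w := comb(a, c, d, f(a))
Every leftover argument binds to the variable; the entire application is replaced.
Result:  g(a)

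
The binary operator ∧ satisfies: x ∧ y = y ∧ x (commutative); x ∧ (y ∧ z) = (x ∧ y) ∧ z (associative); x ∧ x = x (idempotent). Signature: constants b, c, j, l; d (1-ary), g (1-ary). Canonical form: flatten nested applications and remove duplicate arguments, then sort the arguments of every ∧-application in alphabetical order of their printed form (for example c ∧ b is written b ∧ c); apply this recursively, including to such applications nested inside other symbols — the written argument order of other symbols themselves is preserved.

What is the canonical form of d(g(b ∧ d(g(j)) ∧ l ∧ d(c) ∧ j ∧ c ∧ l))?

Descend into:  b ∧ d(g(j)) ∧ l ∧ d(c) ∧ j ∧ c ∧ l
Idempotence:  drop duplicate l
Order the arguments:  b ∧ c ∧ d(c) ∧ d(g(j)) ∧ j ∧ l
Reassemble:  d(g(b ∧ c ∧ d(c) ∧ d(g(j)) ∧ j ∧ l))

Answer: d(g(b ∧ c ∧ d(c) ∧ d(g(j)) ∧ j ∧ l))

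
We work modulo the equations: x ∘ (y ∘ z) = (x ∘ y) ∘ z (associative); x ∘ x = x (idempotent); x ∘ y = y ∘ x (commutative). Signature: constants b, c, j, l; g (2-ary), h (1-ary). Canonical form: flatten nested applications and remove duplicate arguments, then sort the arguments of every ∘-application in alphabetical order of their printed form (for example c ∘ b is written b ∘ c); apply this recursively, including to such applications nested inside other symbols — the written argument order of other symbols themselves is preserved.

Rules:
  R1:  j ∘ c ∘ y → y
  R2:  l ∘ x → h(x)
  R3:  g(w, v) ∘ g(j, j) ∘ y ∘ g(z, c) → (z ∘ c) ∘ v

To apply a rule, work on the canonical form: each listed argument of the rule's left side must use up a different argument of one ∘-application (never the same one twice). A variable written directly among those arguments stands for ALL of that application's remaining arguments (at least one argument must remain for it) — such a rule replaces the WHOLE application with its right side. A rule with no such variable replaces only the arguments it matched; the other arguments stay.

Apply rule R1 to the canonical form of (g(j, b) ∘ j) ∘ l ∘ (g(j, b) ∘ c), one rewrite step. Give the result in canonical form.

Canonical form:  c ∘ g(j, b) ∘ j ∘ l
Apply R1:  consuming c, j;  y := g(j, b) ∘ l
The extension variable absorbs all remaining arguments, so the whole application is rewritten.
Giving:  g(j, b) ∘ l

Answer: g(j, b) ∘ l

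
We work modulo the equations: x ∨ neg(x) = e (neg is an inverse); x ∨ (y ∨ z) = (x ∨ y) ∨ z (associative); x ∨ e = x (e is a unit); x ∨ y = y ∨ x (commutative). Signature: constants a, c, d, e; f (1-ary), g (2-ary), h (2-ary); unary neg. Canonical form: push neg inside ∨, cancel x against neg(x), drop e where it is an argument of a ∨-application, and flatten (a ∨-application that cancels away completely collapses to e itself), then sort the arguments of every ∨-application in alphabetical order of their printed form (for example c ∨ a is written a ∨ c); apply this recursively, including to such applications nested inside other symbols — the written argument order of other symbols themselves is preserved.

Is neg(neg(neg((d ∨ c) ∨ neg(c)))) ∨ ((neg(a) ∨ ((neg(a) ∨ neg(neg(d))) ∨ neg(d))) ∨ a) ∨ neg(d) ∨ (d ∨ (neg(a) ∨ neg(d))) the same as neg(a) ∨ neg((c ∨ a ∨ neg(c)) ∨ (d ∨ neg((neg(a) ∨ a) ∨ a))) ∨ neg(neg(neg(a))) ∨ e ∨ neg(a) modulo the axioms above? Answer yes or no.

Answer: no — neg(a) ∨ neg(a) ∨ neg(d) ∨ neg(d) vs neg(a) ∨ neg(a) ∨ neg(a) ∨ neg(d)

Derivation:
Left:  neg(neg(neg((d ∨ c) ∨ neg(c)))) ∨ ((neg(a) ∨ ((neg(a) ∨ neg(neg(d))) ∨ neg(d))) ∨ a) ∨ neg(d) ∨ (d ∨ (neg(a) ∨ neg(d)))
  Push neg inside:  distribute neg over ∨ and collapse double neg
  Cancel inverse pairs:  c cancels
  Collect terms:  neg(d) ∨ neg(d) ∨ neg(a) ∨ neg(a)
  Sort:  neg(a) ∨ neg(a) ∨ neg(d) ∨ neg(d)
Right:  neg(a) ∨ neg((c ∨ a ∨ neg(c)) ∨ (d ∨ neg((neg(a) ∨ a) ∨ a))) ∨ neg(neg(neg(a))) ∨ e ∨ neg(a)
  Push neg inside:  distribute neg over ∨ and collapse double neg
  Cancel inverse pairs:  c cancels
  Collect terms:  neg(a) ∨ neg(a) ∨ neg(a) ∨ neg(d)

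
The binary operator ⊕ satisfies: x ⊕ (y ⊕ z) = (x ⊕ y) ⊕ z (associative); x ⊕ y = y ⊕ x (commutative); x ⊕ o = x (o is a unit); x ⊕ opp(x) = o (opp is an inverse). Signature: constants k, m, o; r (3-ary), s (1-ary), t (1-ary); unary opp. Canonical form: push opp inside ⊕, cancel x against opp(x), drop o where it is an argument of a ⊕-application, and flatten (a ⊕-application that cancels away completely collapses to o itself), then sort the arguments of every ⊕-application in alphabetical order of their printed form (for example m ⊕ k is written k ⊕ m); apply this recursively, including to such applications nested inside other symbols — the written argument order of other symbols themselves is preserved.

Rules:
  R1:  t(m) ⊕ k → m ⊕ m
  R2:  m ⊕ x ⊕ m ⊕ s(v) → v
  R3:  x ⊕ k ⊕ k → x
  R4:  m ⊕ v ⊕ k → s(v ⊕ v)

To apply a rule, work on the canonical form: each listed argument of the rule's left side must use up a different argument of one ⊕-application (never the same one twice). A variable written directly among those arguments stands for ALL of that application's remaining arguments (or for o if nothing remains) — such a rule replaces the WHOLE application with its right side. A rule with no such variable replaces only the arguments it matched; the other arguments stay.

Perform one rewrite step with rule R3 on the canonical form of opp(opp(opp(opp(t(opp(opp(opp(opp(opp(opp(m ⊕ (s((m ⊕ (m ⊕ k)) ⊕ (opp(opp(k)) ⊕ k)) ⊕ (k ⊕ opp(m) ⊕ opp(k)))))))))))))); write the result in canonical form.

Answer: t(s(k ⊕ m ⊕ m))

Derivation:
Canonical form:  t(s(k ⊕ k ⊕ k ⊕ m ⊕ m))
Apply R3:  consuming k, k;  x := k ⊕ m ⊕ m
Every leftover argument binds to the variable; the entire application is replaced.
New term:  t(s(k ⊕ m ⊕ m))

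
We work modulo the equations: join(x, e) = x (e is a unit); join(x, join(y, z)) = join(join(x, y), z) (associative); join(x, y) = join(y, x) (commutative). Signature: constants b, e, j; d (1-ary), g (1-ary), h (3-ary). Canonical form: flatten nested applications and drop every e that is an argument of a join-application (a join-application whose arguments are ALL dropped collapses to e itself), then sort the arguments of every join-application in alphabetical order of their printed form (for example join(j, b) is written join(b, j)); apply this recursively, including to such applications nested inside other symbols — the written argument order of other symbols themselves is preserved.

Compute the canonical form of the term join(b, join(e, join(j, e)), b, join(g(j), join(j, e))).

Answer: join(b, b, g(j), j, j)

Derivation:
Un-nest:  join(b, e, j, e, b, g(j), j, e)
Units out:  drop e (×3)
Order the arguments:  join(b, b, g(j), j, j)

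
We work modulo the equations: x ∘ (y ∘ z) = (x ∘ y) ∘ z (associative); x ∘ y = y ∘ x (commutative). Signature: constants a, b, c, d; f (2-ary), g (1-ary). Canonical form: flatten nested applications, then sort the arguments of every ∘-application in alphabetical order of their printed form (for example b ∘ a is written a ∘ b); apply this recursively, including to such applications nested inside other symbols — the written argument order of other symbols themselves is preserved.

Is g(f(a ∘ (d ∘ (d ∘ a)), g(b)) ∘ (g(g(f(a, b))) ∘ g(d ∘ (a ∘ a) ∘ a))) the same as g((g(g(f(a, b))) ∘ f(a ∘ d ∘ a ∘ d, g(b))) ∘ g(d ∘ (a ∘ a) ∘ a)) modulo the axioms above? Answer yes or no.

Answer: yes — both canonical forms are g(f(a ∘ a ∘ d ∘ d, g(b)) ∘ g(a ∘ a ∘ a ∘ d) ∘ g(g(f(a, b))))

Derivation:
Left:  g(f(a ∘ (d ∘ (d ∘ a)), g(b)) ∘ (g(g(f(a, b))) ∘ g(d ∘ (a ∘ a) ∘ a)))
  Descend into:  f(a ∘ (d ∘ (d ∘ a)), g(b)) ∘ (g(g(f(a, b))) ∘ g(d ∘ (a ∘ a) ∘ a))
  Un-nest:  f(a ∘ (d ∘ (d ∘ a)), g(b)) ∘ g(g(f(a, b))) ∘ g(d ∘ (a ∘ a) ∘ a)
  Simplify inside:  f(a ∘ (d ∘ (d ∘ a)), g(b))  →  f(a ∘ a ∘ d ∘ d, g(b))
  Inside:  g(d ∘ (a ∘ a) ∘ a)  →  g(a ∘ a ∘ a ∘ d)
  Order the arguments:  f(a ∘ a ∘ d ∘ d, g(b)) ∘ g(a ∘ a ∘ a ∘ d) ∘ g(g(f(a, b)))
  Rebuild:  g(f(a ∘ a ∘ d ∘ d, g(b)) ∘ g(a ∘ a ∘ a ∘ d) ∘ g(g(f(a, b))))
Right:  g((g(g(f(a, b))) ∘ f(a ∘ d ∘ a ∘ d, g(b))) ∘ g(d ∘ (a ∘ a) ∘ a))
  Descend into:  (g(g(f(a, b))) ∘ f(a ∘ d ∘ a ∘ d, g(b))) ∘ g(d ∘ (a ∘ a) ∘ a)
  Un-nest:  g(g(f(a, b))) ∘ f(a ∘ d ∘ a ∘ d, g(b)) ∘ g(d ∘ (a ∘ a) ∘ a)
  Canonicalize subterm:  f(a ∘ d ∘ a ∘ d, g(b))  →  f(a ∘ a ∘ d ∘ d, g(b))
  Canonicalize subterm:  g(d ∘ (a ∘ a) ∘ a)  →  g(a ∘ a ∘ a ∘ d)
  Order the arguments:  f(a ∘ a ∘ d ∘ d, g(b)) ∘ g(a ∘ a ∘ a ∘ d) ∘ g(g(f(a, b)))
  Put back:  g(f(a ∘ a ∘ d ∘ d, g(b)) ∘ g(a ∘ a ∘ a ∘ d) ∘ g(g(f(a, b))))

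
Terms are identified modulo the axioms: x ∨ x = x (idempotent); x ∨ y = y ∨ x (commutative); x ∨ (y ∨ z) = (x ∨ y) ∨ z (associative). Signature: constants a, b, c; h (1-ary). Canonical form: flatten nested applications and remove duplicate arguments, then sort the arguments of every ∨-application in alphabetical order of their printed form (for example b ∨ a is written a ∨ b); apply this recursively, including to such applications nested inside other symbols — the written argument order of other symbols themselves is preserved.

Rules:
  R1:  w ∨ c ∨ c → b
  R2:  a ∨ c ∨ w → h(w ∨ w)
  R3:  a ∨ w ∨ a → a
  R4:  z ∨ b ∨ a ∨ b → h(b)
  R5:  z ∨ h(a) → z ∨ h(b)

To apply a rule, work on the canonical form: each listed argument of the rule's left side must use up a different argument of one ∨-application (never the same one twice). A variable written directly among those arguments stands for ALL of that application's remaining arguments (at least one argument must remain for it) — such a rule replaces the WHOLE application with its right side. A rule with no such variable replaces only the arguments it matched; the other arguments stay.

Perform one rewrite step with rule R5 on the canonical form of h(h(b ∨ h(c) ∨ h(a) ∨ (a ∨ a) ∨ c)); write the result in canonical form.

Answer: h(h(a ∨ b ∨ c ∨ h(b) ∨ h(c)))

Derivation:
Canonical form:  h(h(a ∨ b ∨ c ∨ h(a) ∨ h(c)))
Apply R5:  consuming h(a);  z := a ∨ b ∨ c ∨ h(c)
Every leftover argument binds to the variable; the entire application is replaced.
Giving:  h(h(a ∨ b ∨ c ∨ h(b) ∨ h(c)))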